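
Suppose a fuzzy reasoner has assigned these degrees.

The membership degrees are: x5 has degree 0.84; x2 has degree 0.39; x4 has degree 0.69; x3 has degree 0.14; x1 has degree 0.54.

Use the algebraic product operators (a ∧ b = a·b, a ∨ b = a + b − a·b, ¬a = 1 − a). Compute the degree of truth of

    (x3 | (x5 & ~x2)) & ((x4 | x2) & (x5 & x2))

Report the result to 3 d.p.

0.154

~x2 = 1 − 0.3900 = 0.6100
x5 & ~x2 = a·b on (0.8400, 0.6100) = 0.5124
x3 | (x5 & ~x2) = a + b − a·b on (0.1400, 0.5124) = 0.5807
x4 | x2 = a + b − a·b on (0.6900, 0.3900) = 0.8109
x5 & x2 = a·b on (0.8400, 0.3900) = 0.3276
(x4 | x2) & (x5 & x2) = a·b on (0.8109, 0.3276) = 0.2657
(x3 | (x5 & ~x2)) & ((x4 | x2) & (x5 & x2)) = a·b on (0.5807, 0.2657) = 0.1543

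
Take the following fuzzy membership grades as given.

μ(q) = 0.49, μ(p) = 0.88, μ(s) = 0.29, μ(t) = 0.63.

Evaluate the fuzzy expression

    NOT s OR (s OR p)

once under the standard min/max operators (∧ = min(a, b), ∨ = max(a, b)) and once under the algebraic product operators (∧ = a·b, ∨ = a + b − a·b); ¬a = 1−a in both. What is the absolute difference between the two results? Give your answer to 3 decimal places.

Under standard min/max:
  NOT s = 1 − 0.29 = 0.71
  s OR p = max(a, b) on (0.29, 0.88) = 0.88
  NOT s OR (s OR p) = max(a, b) on (0.71, 0.88) = 0.88
  → value = 0.8800
Under algebraic product:
  NOT s = 1 − 0.2900 = 0.7100
  s OR p = a + b − a·b on (0.2900, 0.8800) = 0.9148
  NOT s OR (s OR p) = a + b − a·b on (0.7100, 0.9148) = 0.9753
  → value = 0.9753
|0.8800 − 0.9753| = 0.095

0.095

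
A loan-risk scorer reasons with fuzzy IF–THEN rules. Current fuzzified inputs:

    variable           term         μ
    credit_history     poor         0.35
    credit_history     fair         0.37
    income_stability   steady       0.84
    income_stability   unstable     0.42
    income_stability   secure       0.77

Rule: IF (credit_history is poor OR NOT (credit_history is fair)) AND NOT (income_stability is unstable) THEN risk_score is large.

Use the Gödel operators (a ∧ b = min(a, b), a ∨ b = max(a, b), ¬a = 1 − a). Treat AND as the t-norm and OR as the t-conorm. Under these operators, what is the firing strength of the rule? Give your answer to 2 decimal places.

firing strength: (poor=0.35 OR ¬fair=1−0.37=0.63) = 0.63; AND[min(a, b)] with ¬unstable=1−0.42=0.58 → w = 0.58

0.58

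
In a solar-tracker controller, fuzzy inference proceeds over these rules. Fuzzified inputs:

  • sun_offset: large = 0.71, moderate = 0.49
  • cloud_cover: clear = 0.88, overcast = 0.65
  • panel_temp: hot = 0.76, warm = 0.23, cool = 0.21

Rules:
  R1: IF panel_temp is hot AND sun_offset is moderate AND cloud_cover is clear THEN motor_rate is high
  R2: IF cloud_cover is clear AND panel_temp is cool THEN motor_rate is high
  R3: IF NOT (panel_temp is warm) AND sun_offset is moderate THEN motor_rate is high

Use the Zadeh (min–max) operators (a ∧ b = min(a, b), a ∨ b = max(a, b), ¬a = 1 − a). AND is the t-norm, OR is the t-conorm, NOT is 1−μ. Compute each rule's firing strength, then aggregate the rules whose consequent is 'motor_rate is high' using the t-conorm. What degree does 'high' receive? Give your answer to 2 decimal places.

R1: hot=0.76, moderate=0.49, clear=0.88; AND[min(a, b)] → w = 0.49
R2: clear=0.88, cool=0.21; AND[min(a, b)] → w = 0.21
R3: ¬warm=1−0.23=0.77, moderate=0.49; AND[min(a, b)] → w = 0.49
Rules with consequent 'high': {R1, R2, R3} → strengths 0.49, 0.21, 0.49
Aggregate via t-conorm [max(a, b)]: 0.49

0.49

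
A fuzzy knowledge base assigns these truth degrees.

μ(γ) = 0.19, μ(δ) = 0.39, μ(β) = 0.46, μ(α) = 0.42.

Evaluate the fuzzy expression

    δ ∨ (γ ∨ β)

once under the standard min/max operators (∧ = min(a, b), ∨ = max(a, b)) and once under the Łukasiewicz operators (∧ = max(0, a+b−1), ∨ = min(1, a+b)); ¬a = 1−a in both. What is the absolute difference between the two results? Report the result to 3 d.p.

0.540

Under standard min/max:
  γ ∨ β = max(a, b) on (0.19, 0.46) = 0.46
  δ ∨ (γ ∨ β) = max(a, b) on (0.39, 0.46) = 0.46
  → value = 0.4600
Under Łukasiewicz:
  γ ∨ β = min(1, a+b) on (0.19, 0.46) = 0.65
  δ ∨ (γ ∨ β) = min(1, a+b) on (0.39, 0.65) = 1.00
  → value = 1.0000
|0.4600 − 1.0000| = 0.540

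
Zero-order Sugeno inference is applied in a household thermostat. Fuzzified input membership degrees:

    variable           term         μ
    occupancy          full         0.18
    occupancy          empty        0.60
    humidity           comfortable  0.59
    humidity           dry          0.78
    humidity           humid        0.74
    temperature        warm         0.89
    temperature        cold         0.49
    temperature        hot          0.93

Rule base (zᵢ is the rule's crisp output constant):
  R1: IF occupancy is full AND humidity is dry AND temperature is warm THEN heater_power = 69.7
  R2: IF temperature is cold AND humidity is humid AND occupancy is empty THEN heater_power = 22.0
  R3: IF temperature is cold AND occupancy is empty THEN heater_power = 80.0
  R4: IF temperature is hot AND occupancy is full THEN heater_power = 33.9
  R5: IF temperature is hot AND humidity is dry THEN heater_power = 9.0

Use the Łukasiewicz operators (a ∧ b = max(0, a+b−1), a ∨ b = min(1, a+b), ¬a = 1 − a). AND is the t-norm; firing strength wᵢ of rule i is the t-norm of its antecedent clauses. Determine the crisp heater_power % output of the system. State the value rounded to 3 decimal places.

19.032

R1 (z=69.7): full=0.18, dry=0.78, warm=0.89; AND[max(0, a+b−1)] → w = 0.00
R2 (z=22.0): cold=0.49, humid=0.74, empty=0.60; AND[max(0, a+b−1)] → w = 0.00
R3 (z=80.0): cold=0.49, empty=0.60; AND[max(0, a+b−1)] → w = 0.09
R4 (z=33.9): hot=0.93, full=0.18; AND[max(0, a+b−1)] → w = 0.11
R5 (z=9.0): hot=0.93, dry=0.78; AND[max(0, a+b−1)] → w = 0.71
Weighted average = (0.00·69.7 + 0.00·22.0 + 0.09·80.0 + 0.11·33.9 + 0.71·9.0) / (0.00 + 0.00 + 0.09 + 0.11 + 0.71)
  = 17.3190 / 0.9100 = 19.032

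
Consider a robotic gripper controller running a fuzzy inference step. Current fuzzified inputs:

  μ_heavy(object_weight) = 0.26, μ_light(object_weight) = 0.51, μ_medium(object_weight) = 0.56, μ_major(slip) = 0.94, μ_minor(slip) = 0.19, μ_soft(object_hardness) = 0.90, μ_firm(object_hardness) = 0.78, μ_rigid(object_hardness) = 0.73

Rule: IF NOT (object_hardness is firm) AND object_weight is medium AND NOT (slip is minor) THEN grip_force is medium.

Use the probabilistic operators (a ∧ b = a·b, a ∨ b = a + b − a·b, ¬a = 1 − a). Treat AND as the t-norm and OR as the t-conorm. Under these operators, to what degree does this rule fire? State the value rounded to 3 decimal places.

0.100

firing strength: ¬firm=1−0.78=0.22, medium=0.56, ¬minor=1−0.19=0.81; AND[a·b] → w = 0.0998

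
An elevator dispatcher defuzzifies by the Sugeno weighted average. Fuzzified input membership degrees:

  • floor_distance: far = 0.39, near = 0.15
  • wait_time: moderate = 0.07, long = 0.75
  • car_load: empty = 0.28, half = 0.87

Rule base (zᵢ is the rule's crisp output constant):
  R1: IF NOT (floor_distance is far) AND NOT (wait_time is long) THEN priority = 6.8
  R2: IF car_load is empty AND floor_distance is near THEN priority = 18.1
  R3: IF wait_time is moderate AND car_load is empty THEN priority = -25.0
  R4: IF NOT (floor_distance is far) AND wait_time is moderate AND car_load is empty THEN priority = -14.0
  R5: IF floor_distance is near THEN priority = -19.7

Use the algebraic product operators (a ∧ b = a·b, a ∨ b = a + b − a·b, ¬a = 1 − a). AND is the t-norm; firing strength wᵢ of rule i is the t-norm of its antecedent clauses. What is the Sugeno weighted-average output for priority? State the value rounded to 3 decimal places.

-4.827

R1 (z=6.8): ¬far=1−0.39=0.61, ¬long=1−0.75=0.25; AND[a·b] → w = 0.1525
R2 (z=18.1): empty=0.28, near=0.15; AND[a·b] → w = 0.0420
R3 (z=-25.0): moderate=0.07, empty=0.28; AND[a·b] → w = 0.0196
R4 (z=-14.0): ¬far=1−0.39=0.61, moderate=0.07, empty=0.28; AND[a·b] → w = 0.0120
R5 (z=-19.7): near=0.15 → w = 0.1500
Weighted average = (0.1525·6.8 + 0.0420·18.1 + 0.0196·-25.0 + 0.0120·-14.0 + 0.1500·-19.7) / (0.1525 + 0.0420 + 0.0196 + 0.0120 + 0.1500)
  = -1.8152 / 0.3761 = -4.827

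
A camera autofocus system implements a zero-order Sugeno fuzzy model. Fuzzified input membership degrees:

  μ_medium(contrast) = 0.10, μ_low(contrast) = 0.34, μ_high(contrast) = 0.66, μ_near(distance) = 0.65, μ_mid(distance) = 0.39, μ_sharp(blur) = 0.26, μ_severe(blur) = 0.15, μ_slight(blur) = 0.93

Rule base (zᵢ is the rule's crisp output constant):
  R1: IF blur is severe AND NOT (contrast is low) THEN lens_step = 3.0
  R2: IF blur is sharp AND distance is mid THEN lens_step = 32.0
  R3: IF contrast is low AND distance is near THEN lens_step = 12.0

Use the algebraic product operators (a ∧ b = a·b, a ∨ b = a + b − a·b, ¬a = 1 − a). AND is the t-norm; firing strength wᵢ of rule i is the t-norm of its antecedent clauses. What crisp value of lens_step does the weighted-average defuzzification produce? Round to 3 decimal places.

14.698

R1 (z=3.0): severe=0.15, ¬low=1−0.34=0.66; AND[a·b] → w = 0.0990
R2 (z=32.0): sharp=0.26, mid=0.39; AND[a·b] → w = 0.1014
R3 (z=12.0): low=0.34, near=0.65; AND[a·b] → w = 0.2210
Weighted average = (0.0990·3.0 + 0.1014·32.0 + 0.2210·12.0) / (0.0990 + 0.1014 + 0.2210)
  = 6.1938 / 0.4214 = 14.698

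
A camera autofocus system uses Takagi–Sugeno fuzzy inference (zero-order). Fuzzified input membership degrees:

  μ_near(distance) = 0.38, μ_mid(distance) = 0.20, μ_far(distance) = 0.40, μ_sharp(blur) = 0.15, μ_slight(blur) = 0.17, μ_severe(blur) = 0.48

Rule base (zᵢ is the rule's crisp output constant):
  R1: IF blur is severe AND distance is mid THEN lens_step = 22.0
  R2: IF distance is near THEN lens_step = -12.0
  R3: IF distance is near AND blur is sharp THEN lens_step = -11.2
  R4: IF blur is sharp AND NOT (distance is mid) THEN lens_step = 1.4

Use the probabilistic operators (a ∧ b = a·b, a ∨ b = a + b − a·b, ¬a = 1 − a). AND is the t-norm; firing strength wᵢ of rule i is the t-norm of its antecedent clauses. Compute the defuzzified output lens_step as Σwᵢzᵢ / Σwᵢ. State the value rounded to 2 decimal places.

-4.47

R1 (z=22.0): severe=0.48, mid=0.20; AND[a·b] → w = 0.0960
R2 (z=-12.0): near=0.38 → w = 0.3800
R3 (z=-11.2): near=0.38, sharp=0.15; AND[a·b] → w = 0.0570
R4 (z=1.4): sharp=0.15, ¬mid=1−0.20=0.80; AND[a·b] → w = 0.1200
Weighted average = (0.0960·22.0 + 0.3800·-12.0 + 0.0570·-11.2 + 0.1200·1.4) / (0.0960 + 0.3800 + 0.0570 + 0.1200)
  = -2.9184 / 0.6530 = -4.47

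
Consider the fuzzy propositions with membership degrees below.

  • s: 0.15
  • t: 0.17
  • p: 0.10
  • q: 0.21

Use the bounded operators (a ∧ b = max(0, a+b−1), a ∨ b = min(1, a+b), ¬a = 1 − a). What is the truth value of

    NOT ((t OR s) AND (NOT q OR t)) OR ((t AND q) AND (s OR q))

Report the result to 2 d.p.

0.72

t OR s = min(1, a+b) on (0.17, 0.15) = 0.32
NOT q = 1 − 0.21 = 0.79
NOT q OR t = min(1, a+b) on (0.79, 0.17) = 0.96
(t OR s) AND (NOT q OR t) = max(0, a+b−1) on (0.32, 0.96) = 0.28
NOT ((t OR s) AND (NOT q OR t)) = 1 − 0.28 = 0.72
t AND q = max(0, a+b−1) on (0.17, 0.21) = 0.00
s OR q = min(1, a+b) on (0.15, 0.21) = 0.36
(t AND q) AND (s OR q) = max(0, a+b−1) on (0.00, 0.36) = 0.00
NOT ((t OR s) AND (NOT q OR t)) OR ((t AND q) AND (s OR q)) = min(1, a+b) on (0.72, 0.00) = 0.72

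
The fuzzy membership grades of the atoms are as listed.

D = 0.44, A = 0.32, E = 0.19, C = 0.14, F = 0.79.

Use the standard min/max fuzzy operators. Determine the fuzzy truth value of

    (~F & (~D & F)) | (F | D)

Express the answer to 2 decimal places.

0.79

~F = 1 − 0.79 = 0.21
~D = 1 − 0.44 = 0.56
~D & F = min(a, b) on (0.56, 0.79) = 0.56
~F & (~D & F) = min(a, b) on (0.21, 0.56) = 0.21
F | D = max(a, b) on (0.79, 0.44) = 0.79
(~F & (~D & F)) | (F | D) = max(a, b) on (0.21, 0.79) = 0.79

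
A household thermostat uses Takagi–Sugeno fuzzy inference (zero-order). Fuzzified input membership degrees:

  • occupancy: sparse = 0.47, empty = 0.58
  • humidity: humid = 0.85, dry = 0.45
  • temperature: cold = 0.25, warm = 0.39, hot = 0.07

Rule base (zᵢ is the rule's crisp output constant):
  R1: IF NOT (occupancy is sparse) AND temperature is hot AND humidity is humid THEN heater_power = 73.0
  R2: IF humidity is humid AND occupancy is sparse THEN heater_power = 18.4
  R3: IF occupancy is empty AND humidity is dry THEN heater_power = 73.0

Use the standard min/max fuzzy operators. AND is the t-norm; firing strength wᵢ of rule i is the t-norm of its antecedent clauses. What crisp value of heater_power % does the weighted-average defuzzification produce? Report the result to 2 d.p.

R1 (z=73.0): ¬sparse=1−0.47=0.53, hot=0.07, humid=0.85; AND[min(a, b)] → w = 0.07
R2 (z=18.4): humid=0.85, sparse=0.47; AND[min(a, b)] → w = 0.47
R3 (z=73.0): empty=0.58, dry=0.45; AND[min(a, b)] → w = 0.45
Weighted average = (0.07·73.0 + 0.47·18.4 + 0.45·73.0) / (0.07 + 0.47 + 0.45)
  = 46.6080 / 0.9900 = 47.08

47.08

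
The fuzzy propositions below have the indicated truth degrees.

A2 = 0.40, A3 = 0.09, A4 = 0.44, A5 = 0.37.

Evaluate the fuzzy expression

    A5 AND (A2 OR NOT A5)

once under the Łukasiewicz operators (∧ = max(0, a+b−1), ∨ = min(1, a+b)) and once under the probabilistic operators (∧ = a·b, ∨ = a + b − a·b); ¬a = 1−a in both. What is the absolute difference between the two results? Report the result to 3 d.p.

0.082

Under Łukasiewicz:
  NOT A5 = 1 − 0.37 = 0.63
  A2 OR NOT A5 = min(1, a+b) on (0.40, 0.63) = 1.00
  A5 AND (A2 OR NOT A5) = max(0, a+b−1) on (0.37, 1.00) = 0.37
  → value = 0.3700
Under probabilistic:
  NOT A5 = 1 − 0.3700 = 0.6300
  A2 OR NOT A5 = a + b − a·b on (0.4000, 0.6300) = 0.7780
  A5 AND (A2 OR NOT A5) = a·b on (0.3700, 0.7780) = 0.2879
  → value = 0.2879
|0.3700 − 0.2879| = 0.082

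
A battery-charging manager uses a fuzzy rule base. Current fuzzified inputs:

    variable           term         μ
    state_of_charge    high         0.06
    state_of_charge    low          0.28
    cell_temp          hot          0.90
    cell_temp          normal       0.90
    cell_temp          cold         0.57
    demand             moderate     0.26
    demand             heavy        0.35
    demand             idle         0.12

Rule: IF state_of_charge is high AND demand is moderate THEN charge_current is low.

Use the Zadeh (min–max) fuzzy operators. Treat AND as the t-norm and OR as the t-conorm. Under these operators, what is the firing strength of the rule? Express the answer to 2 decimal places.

0.06

firing strength: high=0.06, moderate=0.26; AND[min(a, b)] → w = 0.06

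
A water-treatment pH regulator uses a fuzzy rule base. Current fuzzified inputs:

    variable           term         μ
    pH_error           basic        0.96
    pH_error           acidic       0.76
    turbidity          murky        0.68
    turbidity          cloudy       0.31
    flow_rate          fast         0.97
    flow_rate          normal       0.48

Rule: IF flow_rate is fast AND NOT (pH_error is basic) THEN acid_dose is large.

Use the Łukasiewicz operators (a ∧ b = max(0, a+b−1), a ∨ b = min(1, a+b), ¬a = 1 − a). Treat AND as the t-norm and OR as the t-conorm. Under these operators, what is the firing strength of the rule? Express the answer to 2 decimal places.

firing strength: fast=0.97, ¬basic=1−0.96=0.04; AND[max(0, a+b−1)] → w = 0.01

0.01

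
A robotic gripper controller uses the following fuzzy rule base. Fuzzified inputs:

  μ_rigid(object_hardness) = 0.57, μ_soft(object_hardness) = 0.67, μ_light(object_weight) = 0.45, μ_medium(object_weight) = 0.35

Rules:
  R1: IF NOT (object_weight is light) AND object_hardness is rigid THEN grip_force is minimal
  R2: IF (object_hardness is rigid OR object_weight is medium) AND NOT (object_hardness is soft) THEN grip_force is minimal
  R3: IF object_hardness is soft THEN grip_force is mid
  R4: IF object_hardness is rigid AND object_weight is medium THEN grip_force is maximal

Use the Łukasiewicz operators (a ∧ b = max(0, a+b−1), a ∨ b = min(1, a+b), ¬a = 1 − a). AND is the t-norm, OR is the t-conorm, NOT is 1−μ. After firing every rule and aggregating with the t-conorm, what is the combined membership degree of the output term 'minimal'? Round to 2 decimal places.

R1: ¬light=1−0.45=0.55, rigid=0.57; AND[max(0, a+b−1)] → w = 0.12
R2: (rigid=0.57 OR medium=0.35) = 0.92; AND[max(0, a+b−1)] with ¬soft=1−0.67=0.33 → w = 0.25
R3: soft=0.67 → w = 0.67
R4: rigid=0.57, medium=0.35; AND[max(0, a+b−1)] → w = 0.00
Rules with consequent 'minimal': {R1, R2} → strengths 0.12, 0.25
Aggregate via t-conorm [min(1, a+b)]: 0.37

0.37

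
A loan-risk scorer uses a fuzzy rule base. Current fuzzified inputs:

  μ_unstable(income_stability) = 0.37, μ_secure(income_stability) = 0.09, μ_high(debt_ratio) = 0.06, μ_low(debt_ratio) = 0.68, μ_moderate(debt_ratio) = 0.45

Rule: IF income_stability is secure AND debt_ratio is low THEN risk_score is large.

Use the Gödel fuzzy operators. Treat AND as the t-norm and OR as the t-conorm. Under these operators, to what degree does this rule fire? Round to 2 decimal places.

0.09

firing strength: secure=0.09, low=0.68; AND[min(a, b)] → w = 0.09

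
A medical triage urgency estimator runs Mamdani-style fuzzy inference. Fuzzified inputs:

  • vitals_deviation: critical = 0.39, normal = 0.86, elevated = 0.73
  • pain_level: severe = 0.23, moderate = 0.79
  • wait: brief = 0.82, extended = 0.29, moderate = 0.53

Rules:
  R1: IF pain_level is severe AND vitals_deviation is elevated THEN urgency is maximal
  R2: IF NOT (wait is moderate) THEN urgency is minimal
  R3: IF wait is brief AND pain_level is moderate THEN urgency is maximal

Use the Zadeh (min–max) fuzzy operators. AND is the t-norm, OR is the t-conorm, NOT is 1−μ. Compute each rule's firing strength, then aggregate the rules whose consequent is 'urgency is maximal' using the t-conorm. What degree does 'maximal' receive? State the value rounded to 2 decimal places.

R1: severe=0.23, elevated=0.73; AND[min(a, b)] → w = 0.23
R2: ¬moderate=1−0.53=0.47 → w = 0.47
R3: brief=0.82, moderate=0.79; AND[min(a, b)] → w = 0.79
Rules with consequent 'maximal': {R1, R3} → strengths 0.23, 0.79
Aggregate via t-conorm [max(a, b)]: 0.79

0.79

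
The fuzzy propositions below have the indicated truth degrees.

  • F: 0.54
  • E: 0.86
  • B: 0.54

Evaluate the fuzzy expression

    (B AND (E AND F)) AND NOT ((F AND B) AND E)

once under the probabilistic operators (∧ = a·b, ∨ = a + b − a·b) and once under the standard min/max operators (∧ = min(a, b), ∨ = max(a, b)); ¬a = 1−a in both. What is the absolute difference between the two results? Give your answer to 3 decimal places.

Under probabilistic:
  E AND F = a·b on (0.8600, 0.5400) = 0.4644
  B AND (E AND F) = a·b on (0.5400, 0.4644) = 0.2508
  F AND B = a·b on (0.5400, 0.5400) = 0.2916
  (F AND B) AND E = a·b on (0.2916, 0.8600) = 0.2508
  NOT ((F AND B) AND E) = 1 − 0.2508 = 0.7492
  (B AND (E AND F)) AND NOT ((F AND B) AND E) = a·b on (0.2508, 0.7492) = 0.1879
  → value = 0.1879
Under standard min/max:
  E AND F = min(a, b) on (0.86, 0.54) = 0.54
  B AND (E AND F) = min(a, b) on (0.54, 0.54) = 0.54
  F AND B = min(a, b) on (0.54, 0.54) = 0.54
  (F AND B) AND E = min(a, b) on (0.54, 0.86) = 0.54
  NOT ((F AND B) AND E) = 1 − 0.54 = 0.46
  (B AND (E AND F)) AND NOT ((F AND B) AND E) = min(a, b) on (0.54, 0.46) = 0.46
  → value = 0.4600
|0.1879 − 0.4600| = 0.272

0.272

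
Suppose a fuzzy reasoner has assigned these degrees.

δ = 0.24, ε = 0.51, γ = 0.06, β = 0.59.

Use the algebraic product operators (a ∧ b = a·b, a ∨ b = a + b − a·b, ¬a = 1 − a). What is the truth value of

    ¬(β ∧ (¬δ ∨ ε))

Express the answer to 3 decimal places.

0.479

¬δ = 1 − 0.2400 = 0.7600
¬δ ∨ ε = a + b − a·b on (0.7600, 0.5100) = 0.8824
β ∧ (¬δ ∨ ε) = a·b on (0.5900, 0.8824) = 0.5206
¬(β ∧ (¬δ ∨ ε)) = 1 − 0.5206 = 0.4794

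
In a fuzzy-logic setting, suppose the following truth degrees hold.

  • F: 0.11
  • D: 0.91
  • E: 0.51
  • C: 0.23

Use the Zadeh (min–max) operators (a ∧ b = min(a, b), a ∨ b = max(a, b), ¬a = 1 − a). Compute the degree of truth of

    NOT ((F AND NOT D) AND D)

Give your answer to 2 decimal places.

NOT D = 1 − 0.91 = 0.09
F AND NOT D = min(a, b) on (0.11, 0.09) = 0.09
(F AND NOT D) AND D = min(a, b) on (0.09, 0.91) = 0.09
NOT ((F AND NOT D) AND D) = 1 − 0.09 = 0.91

0.91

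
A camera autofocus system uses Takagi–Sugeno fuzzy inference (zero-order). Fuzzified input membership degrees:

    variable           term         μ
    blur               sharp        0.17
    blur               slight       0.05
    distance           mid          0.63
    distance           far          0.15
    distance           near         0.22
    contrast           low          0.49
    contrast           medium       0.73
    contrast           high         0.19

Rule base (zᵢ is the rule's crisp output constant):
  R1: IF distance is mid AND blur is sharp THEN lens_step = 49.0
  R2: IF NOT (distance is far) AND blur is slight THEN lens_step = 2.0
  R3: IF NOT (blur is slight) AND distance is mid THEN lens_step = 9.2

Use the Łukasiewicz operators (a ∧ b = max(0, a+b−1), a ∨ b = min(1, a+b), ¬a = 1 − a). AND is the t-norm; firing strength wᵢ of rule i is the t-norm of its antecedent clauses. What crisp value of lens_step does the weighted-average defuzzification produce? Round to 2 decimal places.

9.20

R1 (z=49.0): mid=0.63, sharp=0.17; AND[max(0, a+b−1)] → w = 0.00
R2 (z=2.0): ¬far=1−0.15=0.85, slight=0.05; AND[max(0, a+b−1)] → w = 0.00
R3 (z=9.2): ¬slight=1−0.05=0.95, mid=0.63; AND[max(0, a+b−1)] → w = 0.58
Weighted average = (0.00·49.0 + 0.00·2.0 + 0.58·9.2) / (0.00 + 0.00 + 0.58)
  = 5.3360 / 0.5800 = 9.20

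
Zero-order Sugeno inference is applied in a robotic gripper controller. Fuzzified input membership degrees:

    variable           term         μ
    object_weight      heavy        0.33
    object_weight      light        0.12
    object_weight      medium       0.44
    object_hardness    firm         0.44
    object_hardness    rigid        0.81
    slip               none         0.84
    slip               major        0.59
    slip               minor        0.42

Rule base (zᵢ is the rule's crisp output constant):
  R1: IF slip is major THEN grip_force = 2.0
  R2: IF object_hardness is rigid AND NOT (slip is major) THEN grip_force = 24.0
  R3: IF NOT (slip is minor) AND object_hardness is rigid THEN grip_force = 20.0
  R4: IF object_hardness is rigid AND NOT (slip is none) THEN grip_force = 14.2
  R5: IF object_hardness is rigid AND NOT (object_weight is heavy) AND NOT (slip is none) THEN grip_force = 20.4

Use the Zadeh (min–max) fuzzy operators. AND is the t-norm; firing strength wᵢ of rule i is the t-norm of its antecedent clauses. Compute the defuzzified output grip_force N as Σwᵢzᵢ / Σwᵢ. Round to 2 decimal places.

14.82

R1 (z=2.0): major=0.59 → w = 0.59
R2 (z=24.0): rigid=0.81, ¬major=1−0.59=0.41; AND[min(a, b)] → w = 0.41
R3 (z=20.0): ¬minor=1−0.42=0.58, rigid=0.81; AND[min(a, b)] → w = 0.58
R4 (z=14.2): rigid=0.81, ¬none=1−0.84=0.16; AND[min(a, b)] → w = 0.16
R5 (z=20.4): rigid=0.81, ¬heavy=1−0.33=0.67, ¬none=1−0.84=0.16; AND[min(a, b)] → w = 0.16
Weighted average = (0.59·2.0 + 0.41·24.0 + 0.58·20.0 + 0.16·14.2 + 0.16·20.4) / (0.59 + 0.41 + 0.58 + 0.16 + 0.16)
  = 28.1560 / 1.9000 = 14.82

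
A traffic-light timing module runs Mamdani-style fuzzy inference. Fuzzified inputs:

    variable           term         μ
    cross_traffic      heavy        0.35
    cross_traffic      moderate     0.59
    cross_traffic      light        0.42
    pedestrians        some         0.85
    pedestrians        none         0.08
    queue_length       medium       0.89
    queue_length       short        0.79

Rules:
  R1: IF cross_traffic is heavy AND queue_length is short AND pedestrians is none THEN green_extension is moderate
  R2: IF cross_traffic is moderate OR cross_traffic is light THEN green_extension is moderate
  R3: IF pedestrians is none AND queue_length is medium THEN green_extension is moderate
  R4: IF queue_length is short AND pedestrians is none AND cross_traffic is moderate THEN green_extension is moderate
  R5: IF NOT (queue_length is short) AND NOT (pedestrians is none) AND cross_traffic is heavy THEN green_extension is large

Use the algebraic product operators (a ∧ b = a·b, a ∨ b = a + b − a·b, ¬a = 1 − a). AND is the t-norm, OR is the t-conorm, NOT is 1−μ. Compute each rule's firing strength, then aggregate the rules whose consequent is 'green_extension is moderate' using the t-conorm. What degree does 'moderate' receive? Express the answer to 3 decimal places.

R1: heavy=0.35, short=0.79, none=0.08; AND[a·b] → w = 0.0221
R2: moderate=0.59, light=0.42; OR[a + b − a·b] → w = 0.7622
R3: none=0.08, medium=0.89; AND[a·b] → w = 0.0712
R4: short=0.79, none=0.08, moderate=0.59; AND[a·b] → w = 0.0373
R5: ¬short=1−0.79=0.21, ¬none=1−0.08=0.92, heavy=0.35; AND[a·b] → w = 0.0676
Rules with consequent 'moderate': {R1, R2, R3, R4} → strengths 0.0221, 0.7622, 0.0712, 0.0373
Aggregate via t-conorm [a + b − a·b]: 0.7921

0.792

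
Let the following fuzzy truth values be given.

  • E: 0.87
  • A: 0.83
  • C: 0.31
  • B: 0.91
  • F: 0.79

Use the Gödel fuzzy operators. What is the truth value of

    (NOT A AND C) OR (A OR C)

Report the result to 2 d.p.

0.83

NOT A = 1 − 0.83 = 0.17
NOT A AND C = min(a, b) on (0.17, 0.31) = 0.17
A OR C = max(a, b) on (0.83, 0.31) = 0.83
(NOT A AND C) OR (A OR C) = max(a, b) on (0.17, 0.83) = 0.83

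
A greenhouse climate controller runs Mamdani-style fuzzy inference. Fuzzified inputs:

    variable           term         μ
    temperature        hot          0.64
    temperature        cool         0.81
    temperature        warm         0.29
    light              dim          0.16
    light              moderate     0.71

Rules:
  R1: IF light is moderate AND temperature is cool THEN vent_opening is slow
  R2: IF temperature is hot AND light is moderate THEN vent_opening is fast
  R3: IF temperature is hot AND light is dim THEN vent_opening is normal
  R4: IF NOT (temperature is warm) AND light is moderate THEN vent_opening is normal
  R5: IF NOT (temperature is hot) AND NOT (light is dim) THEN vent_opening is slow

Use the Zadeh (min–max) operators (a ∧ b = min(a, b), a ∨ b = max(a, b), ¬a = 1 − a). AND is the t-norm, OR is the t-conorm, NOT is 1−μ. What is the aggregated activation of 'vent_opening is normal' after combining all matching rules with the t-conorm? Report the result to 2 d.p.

0.71

R1: moderate=0.71, cool=0.81; AND[min(a, b)] → w = 0.71
R2: hot=0.64, moderate=0.71; AND[min(a, b)] → w = 0.64
R3: hot=0.64, dim=0.16; AND[min(a, b)] → w = 0.16
R4: ¬warm=1−0.29=0.71, moderate=0.71; AND[min(a, b)] → w = 0.71
R5: ¬hot=1−0.64=0.36, ¬dim=1−0.16=0.84; AND[min(a, b)] → w = 0.36
Rules with consequent 'normal': {R3, R4} → strengths 0.16, 0.71
Aggregate via t-conorm [max(a, b)]: 0.71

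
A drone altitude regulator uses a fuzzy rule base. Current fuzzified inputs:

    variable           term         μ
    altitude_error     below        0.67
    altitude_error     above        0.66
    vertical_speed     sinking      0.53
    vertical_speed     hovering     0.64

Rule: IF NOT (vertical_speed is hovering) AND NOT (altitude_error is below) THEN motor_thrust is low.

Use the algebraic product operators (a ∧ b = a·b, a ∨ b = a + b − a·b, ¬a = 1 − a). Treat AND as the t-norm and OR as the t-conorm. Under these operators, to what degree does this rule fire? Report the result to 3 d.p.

0.119

firing strength: ¬hovering=1−0.64=0.36, ¬below=1−0.67=0.33; AND[a·b] → w = 0.1188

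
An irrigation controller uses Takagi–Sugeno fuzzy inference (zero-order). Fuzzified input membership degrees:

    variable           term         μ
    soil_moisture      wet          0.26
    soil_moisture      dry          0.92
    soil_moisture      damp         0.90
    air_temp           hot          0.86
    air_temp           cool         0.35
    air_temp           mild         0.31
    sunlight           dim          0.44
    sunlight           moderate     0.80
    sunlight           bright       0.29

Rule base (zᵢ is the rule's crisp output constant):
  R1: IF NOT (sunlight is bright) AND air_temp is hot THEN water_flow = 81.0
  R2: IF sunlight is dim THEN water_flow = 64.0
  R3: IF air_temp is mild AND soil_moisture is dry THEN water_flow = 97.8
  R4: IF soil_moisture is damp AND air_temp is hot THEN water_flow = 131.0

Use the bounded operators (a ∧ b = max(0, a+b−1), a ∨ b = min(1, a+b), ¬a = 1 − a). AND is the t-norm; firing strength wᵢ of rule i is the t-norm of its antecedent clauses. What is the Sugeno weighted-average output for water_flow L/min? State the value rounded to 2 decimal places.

R1 (z=81.0): ¬bright=1−0.29=0.71, hot=0.86; AND[max(0, a+b−1)] → w = 0.57
R2 (z=64.0): dim=0.44 → w = 0.44
R3 (z=97.8): mild=0.31, dry=0.92; AND[max(0, a+b−1)] → w = 0.23
R4 (z=131.0): damp=0.90, hot=0.86; AND[max(0, a+b−1)] → w = 0.76
Weighted average = (0.57·81.0 + 0.44·64.0 + 0.23·97.8 + 0.76·131.0) / (0.57 + 0.44 + 0.23 + 0.76)
  = 196.3840 / 2.0000 = 98.19

98.19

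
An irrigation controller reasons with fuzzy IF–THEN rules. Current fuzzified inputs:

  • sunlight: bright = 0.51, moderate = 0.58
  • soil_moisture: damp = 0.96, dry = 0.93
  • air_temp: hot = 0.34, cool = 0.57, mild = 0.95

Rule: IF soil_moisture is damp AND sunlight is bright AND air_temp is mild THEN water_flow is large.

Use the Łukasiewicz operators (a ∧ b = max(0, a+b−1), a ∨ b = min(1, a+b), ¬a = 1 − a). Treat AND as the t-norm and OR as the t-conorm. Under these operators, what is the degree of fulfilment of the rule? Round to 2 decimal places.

0.42

firing strength: damp=0.96, bright=0.51, mild=0.95; AND[max(0, a+b−1)] → w = 0.42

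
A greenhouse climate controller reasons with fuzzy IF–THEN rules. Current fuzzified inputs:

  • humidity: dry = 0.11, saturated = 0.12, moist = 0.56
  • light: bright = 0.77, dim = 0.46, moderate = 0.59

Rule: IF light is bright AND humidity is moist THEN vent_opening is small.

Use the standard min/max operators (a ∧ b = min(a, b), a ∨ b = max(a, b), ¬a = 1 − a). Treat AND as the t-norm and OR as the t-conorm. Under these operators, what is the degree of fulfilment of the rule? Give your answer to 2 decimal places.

firing strength: bright=0.77, moist=0.56; AND[min(a, b)] → w = 0.56

0.56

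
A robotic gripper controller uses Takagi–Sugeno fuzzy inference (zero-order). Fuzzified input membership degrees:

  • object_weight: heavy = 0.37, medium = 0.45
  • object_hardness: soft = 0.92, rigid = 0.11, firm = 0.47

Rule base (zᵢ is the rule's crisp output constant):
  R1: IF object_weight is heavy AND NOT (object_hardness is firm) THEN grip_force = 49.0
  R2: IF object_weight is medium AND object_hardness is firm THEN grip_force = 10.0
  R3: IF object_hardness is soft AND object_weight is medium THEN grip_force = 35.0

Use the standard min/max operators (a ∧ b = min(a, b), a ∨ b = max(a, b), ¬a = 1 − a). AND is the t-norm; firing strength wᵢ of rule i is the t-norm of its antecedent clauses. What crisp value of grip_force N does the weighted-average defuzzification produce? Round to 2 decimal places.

30.22

R1 (z=49.0): heavy=0.37, ¬firm=1−0.47=0.53; AND[min(a, b)] → w = 0.37
R2 (z=10.0): medium=0.45, firm=0.47; AND[min(a, b)] → w = 0.45
R3 (z=35.0): soft=0.92, medium=0.45; AND[min(a, b)] → w = 0.45
Weighted average = (0.37·49.0 + 0.45·10.0 + 0.45·35.0) / (0.37 + 0.45 + 0.45)
  = 38.3800 / 1.2700 = 30.22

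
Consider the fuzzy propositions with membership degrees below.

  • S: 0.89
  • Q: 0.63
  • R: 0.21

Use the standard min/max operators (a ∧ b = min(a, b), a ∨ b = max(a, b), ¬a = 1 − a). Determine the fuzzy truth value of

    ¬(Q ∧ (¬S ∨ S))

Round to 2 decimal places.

0.37

¬S = 1 − 0.89 = 0.11
¬S ∨ S = max(a, b) on (0.11, 0.89) = 0.89
Q ∧ (¬S ∨ S) = min(a, b) on (0.63, 0.89) = 0.63
¬(Q ∧ (¬S ∨ S)) = 1 − 0.63 = 0.37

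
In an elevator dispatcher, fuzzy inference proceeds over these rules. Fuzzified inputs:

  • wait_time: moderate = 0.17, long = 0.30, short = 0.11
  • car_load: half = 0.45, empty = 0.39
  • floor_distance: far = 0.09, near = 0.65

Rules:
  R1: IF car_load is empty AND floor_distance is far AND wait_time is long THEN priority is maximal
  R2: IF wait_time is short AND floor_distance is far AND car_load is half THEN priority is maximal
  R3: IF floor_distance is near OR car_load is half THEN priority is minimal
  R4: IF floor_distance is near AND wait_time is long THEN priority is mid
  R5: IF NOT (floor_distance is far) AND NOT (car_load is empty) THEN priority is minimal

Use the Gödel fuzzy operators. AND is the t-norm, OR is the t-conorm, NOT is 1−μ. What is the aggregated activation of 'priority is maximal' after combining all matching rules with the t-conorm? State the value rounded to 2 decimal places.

R1: empty=0.39, far=0.09, long=0.30; AND[min(a, b)] → w = 0.09
R2: short=0.11, far=0.09, half=0.45; AND[min(a, b)] → w = 0.09
R3: near=0.65, half=0.45; OR[max(a, b)] → w = 0.65
R4: near=0.65, long=0.30; AND[min(a, b)] → w = 0.30
R5: ¬far=1−0.09=0.91, ¬empty=1−0.39=0.61; AND[min(a, b)] → w = 0.61
Rules with consequent 'maximal': {R1, R2} → strengths 0.09, 0.09
Aggregate via t-conorm [max(a, b)]: 0.09

0.09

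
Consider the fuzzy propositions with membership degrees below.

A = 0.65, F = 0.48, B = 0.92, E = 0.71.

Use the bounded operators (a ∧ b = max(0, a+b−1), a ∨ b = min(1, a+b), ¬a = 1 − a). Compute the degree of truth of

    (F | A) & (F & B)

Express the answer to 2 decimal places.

F | A = min(1, a+b) on (0.48, 0.65) = 1.00
F & B = max(0, a+b−1) on (0.48, 0.92) = 0.40
(F | A) & (F & B) = max(0, a+b−1) on (1.00, 0.40) = 0.40

0.40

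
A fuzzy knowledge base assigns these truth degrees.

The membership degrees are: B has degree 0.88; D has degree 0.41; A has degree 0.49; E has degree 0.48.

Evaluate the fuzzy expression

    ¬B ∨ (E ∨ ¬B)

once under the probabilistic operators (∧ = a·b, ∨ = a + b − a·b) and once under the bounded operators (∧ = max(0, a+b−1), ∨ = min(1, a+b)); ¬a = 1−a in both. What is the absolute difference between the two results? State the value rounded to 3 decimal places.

0.123

Under probabilistic:
  ¬B = 1 − 0.8800 = 0.1200
  ¬B = 1 − 0.8800 = 0.1200
  E ∨ ¬B = a + b − a·b on (0.4800, 0.1200) = 0.5424
  ¬B ∨ (E ∨ ¬B) = a + b − a·b on (0.1200, 0.5424) = 0.5973
  → value = 0.5973
Under bounded:
  ¬B = 1 − 0.88 = 0.12
  ¬B = 1 − 0.88 = 0.12
  E ∨ ¬B = min(1, a+b) on (0.48, 0.12) = 0.60
  ¬B ∨ (E ∨ ¬B) = min(1, a+b) on (0.12, 0.60) = 0.72
  → value = 0.7200
|0.5973 − 0.7200| = 0.123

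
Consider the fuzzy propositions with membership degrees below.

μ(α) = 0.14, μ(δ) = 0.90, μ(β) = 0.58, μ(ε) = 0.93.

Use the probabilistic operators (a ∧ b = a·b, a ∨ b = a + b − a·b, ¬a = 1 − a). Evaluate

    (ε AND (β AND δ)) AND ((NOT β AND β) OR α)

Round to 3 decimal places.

0.170

β AND δ = a·b on (0.5800, 0.9000) = 0.5220
ε AND (β AND δ) = a·b on (0.9300, 0.5220) = 0.4855
NOT β = 1 − 0.5800 = 0.4200
NOT β AND β = a·b on (0.4200, 0.5800) = 0.2436
(NOT β AND β) OR α = a + b − a·b on (0.2436, 0.1400) = 0.3495
(ε AND (β AND δ)) AND ((NOT β AND β) OR α) = a·b on (0.4855, 0.3495) = 0.1697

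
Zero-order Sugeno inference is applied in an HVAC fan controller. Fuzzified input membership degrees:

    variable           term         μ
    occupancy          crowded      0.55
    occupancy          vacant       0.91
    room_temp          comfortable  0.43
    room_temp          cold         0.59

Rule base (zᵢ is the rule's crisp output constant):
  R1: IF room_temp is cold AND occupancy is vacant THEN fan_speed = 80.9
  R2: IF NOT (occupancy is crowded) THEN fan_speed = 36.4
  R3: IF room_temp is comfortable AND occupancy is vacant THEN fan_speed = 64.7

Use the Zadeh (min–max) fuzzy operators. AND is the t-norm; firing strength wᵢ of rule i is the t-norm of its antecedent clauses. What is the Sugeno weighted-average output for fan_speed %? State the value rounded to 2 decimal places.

62.54

R1 (z=80.9): cold=0.59, vacant=0.91; AND[min(a, b)] → w = 0.59
R2 (z=36.4): ¬crowded=1−0.55=0.45 → w = 0.45
R3 (z=64.7): comfortable=0.43, vacant=0.91; AND[min(a, b)] → w = 0.43
Weighted average = (0.59·80.9 + 0.45·36.4 + 0.43·64.7) / (0.59 + 0.45 + 0.43)
  = 91.9320 / 1.4700 = 62.54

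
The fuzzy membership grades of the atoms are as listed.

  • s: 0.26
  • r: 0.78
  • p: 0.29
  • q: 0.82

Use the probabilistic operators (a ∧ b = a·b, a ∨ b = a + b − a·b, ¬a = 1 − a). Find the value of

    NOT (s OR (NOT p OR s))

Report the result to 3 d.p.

0.159

NOT p = 1 − 0.2900 = 0.7100
NOT p OR s = a + b − a·b on (0.7100, 0.2600) = 0.7854
s OR (NOT p OR s) = a + b − a·b on (0.2600, 0.7854) = 0.8412
NOT (s OR (NOT p OR s)) = 1 − 0.8412 = 0.1588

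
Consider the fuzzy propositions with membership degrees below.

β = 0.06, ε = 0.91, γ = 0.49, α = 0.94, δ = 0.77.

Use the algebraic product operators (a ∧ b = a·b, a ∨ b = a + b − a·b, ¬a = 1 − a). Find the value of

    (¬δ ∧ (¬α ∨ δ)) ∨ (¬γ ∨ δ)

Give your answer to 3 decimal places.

¬δ = 1 − 0.7700 = 0.2300
¬α = 1 − 0.9400 = 0.0600
¬α ∨ δ = a + b − a·b on (0.0600, 0.7700) = 0.7838
¬δ ∧ (¬α ∨ δ) = a·b on (0.2300, 0.7838) = 0.1803
¬γ = 1 − 0.4900 = 0.5100
¬γ ∨ δ = a + b − a·b on (0.5100, 0.7700) = 0.8873
(¬δ ∧ (¬α ∨ δ)) ∨ (¬γ ∨ δ) = a + b − a·b on (0.1803, 0.8873) = 0.9076

0.908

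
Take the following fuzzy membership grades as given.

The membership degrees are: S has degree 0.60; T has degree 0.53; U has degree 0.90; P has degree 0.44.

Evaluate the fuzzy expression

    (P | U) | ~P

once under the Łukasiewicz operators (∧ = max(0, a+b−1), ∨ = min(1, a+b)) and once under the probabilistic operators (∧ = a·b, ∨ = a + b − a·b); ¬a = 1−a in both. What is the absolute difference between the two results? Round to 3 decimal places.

0.025

Under Łukasiewicz:
  P | U = min(1, a+b) on (0.44, 0.90) = 1.00
  ~P = 1 − 0.44 = 0.56
  (P | U) | ~P = min(1, a+b) on (1.00, 0.56) = 1.00
  → value = 1.0000
Under probabilistic:
  P | U = a + b − a·b on (0.4400, 0.9000) = 0.9440
  ~P = 1 − 0.4400 = 0.5600
  (P | U) | ~P = a + b − a·b on (0.9440, 0.5600) = 0.9754
  → value = 0.9754
|1.0000 − 0.9754| = 0.025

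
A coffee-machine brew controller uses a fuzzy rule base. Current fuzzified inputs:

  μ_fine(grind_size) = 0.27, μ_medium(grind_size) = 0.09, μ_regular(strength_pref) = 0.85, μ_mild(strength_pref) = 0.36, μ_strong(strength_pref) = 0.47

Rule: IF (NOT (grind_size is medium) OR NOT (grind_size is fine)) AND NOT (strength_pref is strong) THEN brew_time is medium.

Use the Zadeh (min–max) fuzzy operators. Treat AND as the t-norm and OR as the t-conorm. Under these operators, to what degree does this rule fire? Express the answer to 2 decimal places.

0.53

firing strength: (¬medium=1−0.09=0.91 OR ¬fine=1−0.27=0.73) = 0.91; AND[min(a, b)] with ¬strong=1−0.47=0.53 → w = 0.53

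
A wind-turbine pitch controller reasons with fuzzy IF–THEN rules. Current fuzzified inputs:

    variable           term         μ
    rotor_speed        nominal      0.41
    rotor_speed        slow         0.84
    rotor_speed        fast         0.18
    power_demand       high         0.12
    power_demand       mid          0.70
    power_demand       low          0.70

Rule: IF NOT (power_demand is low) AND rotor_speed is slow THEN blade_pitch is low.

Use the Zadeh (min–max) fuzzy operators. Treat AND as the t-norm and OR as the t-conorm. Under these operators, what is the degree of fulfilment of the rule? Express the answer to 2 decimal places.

0.30

firing strength: ¬low=1−0.70=0.30, slow=0.84; AND[min(a, b)] → w = 0.30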